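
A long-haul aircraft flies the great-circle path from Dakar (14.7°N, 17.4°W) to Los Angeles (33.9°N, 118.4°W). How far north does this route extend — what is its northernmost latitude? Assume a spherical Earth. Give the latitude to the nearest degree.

≈ 38°N

The great circle lies in the plane with unit normal n̂ = (p₁ × p₂)/|p₁ × p₂|.
Here n̂_z ≈ -0.788; the vertex latitude is φ_max = arccos|n̂_z| ≈ 38.0°.
Check via Clairaut: cos φ_max = |cos φ₁| · sin C = cos(14.7°)·sin(54.6°) ≈ 0.788, again giving ≈ 38.0°.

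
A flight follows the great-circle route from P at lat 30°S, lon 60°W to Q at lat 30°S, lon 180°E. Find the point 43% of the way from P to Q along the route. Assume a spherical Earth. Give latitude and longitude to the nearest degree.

≈ lat 49°S, lon 110°W

The haversine formula gives a central angle δ ≈ 1.696 rad (97.2°) between the endpoints.
Interpolate at f = 0.43 with slerp weights a = sin((1−f)δ)/sin δ ≈ 0.830, b = sin(fδ)/sin δ ≈ 0.672.
p = a·p₁ + b·p₂ ≈ (-0.222, -0.622, -0.751); φ = arcsin(p_z) ≈ -48.64°, λ = atan2(p_y, p_x) ≈ -109.67°.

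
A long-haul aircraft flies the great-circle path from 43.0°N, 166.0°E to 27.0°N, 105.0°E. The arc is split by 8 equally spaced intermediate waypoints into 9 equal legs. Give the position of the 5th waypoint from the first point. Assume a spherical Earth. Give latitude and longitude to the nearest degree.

≈ 38°N, 129°E

Write both endpoints as unit vectors p₁, p₂ with components (cos φ cos λ, cos φ sin λ, sin φ).
The central angle between the endpoints is δ = arccos(p₁·p₂) ≈ 0.895 rad (51.3°).
Interpolate at f = 5/9 with slerp weights a = sin((1−f)δ)/sin δ ≈ 0.496, b = sin(fδ)/sin δ ≈ 0.611.
p = a·p₁ + b·p₂ ≈ (-0.493, 0.614, 0.616); φ = arcsin(p_z) ≈ 38.04°, λ = atan2(p_y, p_x) ≈ 128.78°.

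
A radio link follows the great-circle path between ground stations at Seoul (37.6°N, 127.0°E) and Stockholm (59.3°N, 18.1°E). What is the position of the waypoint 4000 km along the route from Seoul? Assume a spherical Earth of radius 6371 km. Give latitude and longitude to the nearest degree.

≈ 63°N, 84°E

The haversine formula gives a central angle δ ≈ 1.166 rad (66.8°) between the endpoints. The total great-circle distance is δ·R ≈ 1.166 × 6371 ≈ 7430 km, so the target fraction is f = 4000/7430 ≈ 0.538.
Interpolate at f ≈ 0.538 with slerp weights a = sin((1−f)δ)/sin δ ≈ 0.558, b = sin(fδ)/sin δ ≈ 0.639.
p = a·p₁ + b·p₂ ≈ (0.044, 0.454, 0.890); φ = arcsin(p_z) ≈ 62.84°, λ = atan2(p_y, p_x) ≈ 84.45°.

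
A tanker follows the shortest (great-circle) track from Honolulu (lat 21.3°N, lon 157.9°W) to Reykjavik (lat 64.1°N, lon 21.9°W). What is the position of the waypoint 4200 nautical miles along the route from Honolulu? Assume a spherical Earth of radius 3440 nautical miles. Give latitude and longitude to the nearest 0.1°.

Convert each endpoint to a unit vector on the sphere (x = cos φ cos λ, y = cos φ sin λ, z = sin φ).
The central angle between the endpoints is δ = arccos(p₁·p₂) ≈ 1.537 rad (88.1°). The total great-circle distance is δ·R ≈ 1.537 × 3440 ≈ 5286 nmi, so the target fraction is f = 4200/5286 ≈ 0.794.
Interpolate at f ≈ 0.794 with slerp weights a = sin((1−f)δ)/sin δ ≈ 0.311, b = sin(fδ)/sin δ ≈ 0.940.
p = a·p₁ + b·p₂ ≈ (0.113, -0.262, 0.958); φ = arcsin(p_z) ≈ 73.43°, λ = atan2(p_y, p_x) ≈ -66.74°.

≈ lat 73.4°N, lon 66.7°W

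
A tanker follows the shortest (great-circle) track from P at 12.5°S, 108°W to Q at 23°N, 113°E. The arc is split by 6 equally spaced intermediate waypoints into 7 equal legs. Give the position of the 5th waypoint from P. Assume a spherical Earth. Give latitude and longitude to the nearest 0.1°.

Convert each endpoint to a unit vector on the sphere (x = cos φ cos λ, y = cos φ sin λ, z = sin φ).
The central angle between the endpoints is δ = arccos(p₁·p₂) ≈ 2.438 rad (139.7°).
Interpolate at f = 5/7 with slerp weights a = sin((1−f)δ)/sin δ ≈ 0.992, b = sin(fδ)/sin δ ≈ 1.524.
p = a·p₁ + b·p₂ ≈ (-0.848, 0.370, 0.381); φ = arcsin(p_z) ≈ 22.38°, λ = atan2(p_y, p_x) ≈ 156.42°.

≈ 22.4°N, 156.4°E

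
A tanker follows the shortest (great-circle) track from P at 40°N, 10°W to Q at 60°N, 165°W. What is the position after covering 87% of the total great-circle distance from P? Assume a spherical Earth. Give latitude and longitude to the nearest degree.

≈ 69°N, 156°W

Convert each endpoint to a unit vector on the sphere (x = cos φ cos λ, y = cos φ sin λ, z = sin φ).
The central angle between the endpoints is δ = arccos(p₁·p₂) ≈ 1.360 rad (77.9°).
Interpolate at f = 0.87 with slerp weights a = sin((1−f)δ)/sin δ ≈ 0.180, b = sin(fδ)/sin δ ≈ 0.947.
p = a·p₁ + b·p₂ ≈ (-0.322, -0.146, 0.935); φ = arcsin(p_z) ≈ 69.31°, λ = atan2(p_y, p_x) ≈ -155.52°.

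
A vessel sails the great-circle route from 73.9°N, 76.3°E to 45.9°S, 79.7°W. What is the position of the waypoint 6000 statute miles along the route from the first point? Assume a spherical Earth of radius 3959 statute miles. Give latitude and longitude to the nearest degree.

≈ 16°N, 68°W

Convert each endpoint to a unit vector on the sphere (x = cos φ cos λ, y = cos φ sin λ, z = sin φ).
The central angle between the endpoints is δ = arccos(p₁·p₂) ≈ 2.618 rad (150.0°). The total great-circle distance is δ·R ≈ 2.618 × 3959 ≈ 10367 mi, so the target fraction is f = 6000/10367 ≈ 0.579.
Interpolate at f ≈ 0.579 with slerp weights a = sin((1−f)δ)/sin δ ≈ 1.787, b = sin(fδ)/sin δ ≈ 1.999.
p = a·p₁ + b·p₂ ≈ (0.366, -0.887, 0.281); φ = arcsin(p_z) ≈ 16.33°, λ = atan2(p_y, p_x) ≈ -67.58°.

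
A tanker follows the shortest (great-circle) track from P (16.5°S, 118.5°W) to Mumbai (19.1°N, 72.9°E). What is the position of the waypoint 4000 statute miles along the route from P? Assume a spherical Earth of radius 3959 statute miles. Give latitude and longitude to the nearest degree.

Convert each endpoint to a unit vector on the sphere (x = cos φ cos λ, y = cos φ sin λ, z = sin φ).
The central angle between the endpoints is δ = arccos(p₁·p₂) ≈ 2.947 rad (168.8°). The total great-circle distance is δ·R ≈ 2.947 × 3959 ≈ 11667 mi, so the target fraction is f = 4000/11667 ≈ 0.343.
Interpolate at f ≈ 0.343 with slerp weights a = sin((1−f)δ)/sin δ ≈ 4.826, b = sin(fδ)/sin δ ≈ 4.377.
p = a·p₁ + b·p₂ ≈ (-0.992, -0.113, 0.062); φ = arcsin(p_z) ≈ 3.53°, λ = atan2(p_y, p_x) ≈ -173.49°.

≈ (4°N, 173°W)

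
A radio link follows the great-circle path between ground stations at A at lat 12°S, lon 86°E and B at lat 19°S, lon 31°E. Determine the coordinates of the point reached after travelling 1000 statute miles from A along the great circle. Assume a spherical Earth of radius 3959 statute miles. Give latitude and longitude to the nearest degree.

≈ lat 15°S, lon 71°E

Write both endpoints as unit vectors p₁, p₂ with components (cos φ cos λ, cos φ sin λ, sin φ).
The central angle between the endpoints is δ = arccos(p₁·p₂) ≈ 0.930 rad (53.3°). The total great-circle distance is δ·R ≈ 0.930 × 3959 ≈ 3680 mi, so the target fraction is f = 1000/3680 ≈ 0.272.
Interpolate at f ≈ 0.272 with slerp weights a = sin((1−f)δ)/sin δ ≈ 0.782, b = sin(fδ)/sin δ ≈ 0.312.
p = a·p₁ + b·p₂ ≈ (0.306, 0.915, -0.264); φ = arcsin(p_z) ≈ -15.31°, λ = atan2(p_y, p_x) ≈ 71.50°.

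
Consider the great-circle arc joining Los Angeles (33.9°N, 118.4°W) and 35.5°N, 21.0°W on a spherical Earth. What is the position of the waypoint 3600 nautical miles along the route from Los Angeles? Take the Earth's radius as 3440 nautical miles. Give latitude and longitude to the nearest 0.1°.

From cos δ = sin φ₁ sin φ₂ + cos φ₁ cos φ₂ cos Δλ, the central angle is δ ≈ 1.332 rad (76.3°). The total great-circle distance is δ·R ≈ 1.332 × 3440 ≈ 4581 nmi, so the target fraction is f = 3600/4581 ≈ 0.786.
Interpolate at f ≈ 0.786 with slerp weights a = sin((1−f)δ)/sin δ ≈ 0.290, b = sin(fδ)/sin δ ≈ 0.891.
p = a·p₁ + b·p₂ ≈ (0.563, -0.471, 0.679); φ = arcsin(p_z) ≈ 42.76°, λ = atan2(p_y, p_x) ≈ -39.94°.

≈ 42.8°N, 39.9°W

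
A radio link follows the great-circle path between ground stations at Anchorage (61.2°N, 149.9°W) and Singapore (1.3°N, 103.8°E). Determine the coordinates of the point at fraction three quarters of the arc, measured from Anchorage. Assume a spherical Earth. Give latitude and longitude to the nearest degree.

≈ 23°N, 116°E

Write both endpoints as unit vectors p₁, p₂ with components (cos φ cos λ, cos φ sin λ, sin φ).
The central angle between the endpoints is δ = arccos(p₁·p₂) ≈ 1.686 rad (96.6°).
Interpolate at f = 3/4 with slerp weights a = sin((1−f)δ)/sin δ ≈ 0.412, b = sin(fδ)/sin δ ≈ 0.960.
p = a·p₁ + b·p₂ ≈ (-0.401, 0.832, 0.383); φ = arcsin(p_z) ≈ 22.51°, λ = atan2(p_y, p_x) ≈ 115.70°.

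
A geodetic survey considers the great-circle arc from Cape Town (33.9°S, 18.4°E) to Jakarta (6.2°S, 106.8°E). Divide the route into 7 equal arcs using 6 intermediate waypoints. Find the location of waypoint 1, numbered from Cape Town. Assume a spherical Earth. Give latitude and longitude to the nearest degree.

Write both endpoints as unit vectors p₁, p₂ with components (cos φ cos λ, cos φ sin λ, sin φ).
The central angle between the endpoints is δ = arccos(p₁·p₂) ≈ 1.487 rad (85.2°).
Interpolate at f = 1/7 with slerp weights a = sin((1−f)δ)/sin δ ≈ 0.960, b = sin(fδ)/sin δ ≈ 0.212.
p = a·p₁ + b·p₂ ≈ (0.695, 0.453, -0.558); φ = arcsin(p_z) ≈ -33.93°, λ = atan2(p_y, p_x) ≈ 33.08°.

≈ 34°S, 33°E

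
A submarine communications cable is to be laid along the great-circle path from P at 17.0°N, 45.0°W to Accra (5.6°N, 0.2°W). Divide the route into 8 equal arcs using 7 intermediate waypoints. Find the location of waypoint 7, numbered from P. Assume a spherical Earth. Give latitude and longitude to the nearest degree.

Convert each endpoint to a unit vector on the sphere (x = cos φ cos λ, y = cos φ sin λ, z = sin φ).
The central angle between the endpoints is δ = arccos(p₁·p₂) ≈ 0.790 rad (45.3°).
Interpolate at f = 7/8 with slerp weights a = sin((1−f)δ)/sin δ ≈ 0.139, b = sin(fδ)/sin δ ≈ 0.897.
p = a·p₁ + b·p₂ ≈ (0.987, -0.097, 0.128); φ = arcsin(p_z) ≈ 7.36°, λ = atan2(p_y, p_x) ≈ -5.61°.

≈ 7°N, 6°W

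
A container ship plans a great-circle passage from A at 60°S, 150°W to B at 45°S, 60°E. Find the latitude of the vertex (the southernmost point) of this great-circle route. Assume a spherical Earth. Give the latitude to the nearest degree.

The great circle lies in the plane with unit normal n̂ = (p₁ × p₂)/|p₁ × p₂|.
Here n̂_z ≈ -0.186; the vertex latitude is φ_max = arccos|n̂_z| ≈ 79.3°.
Check via Clairaut: cos φ_max = |cos φ₁| · sin C = cos(60.0°)·sin(158.2°) ≈ 0.186, again giving ≈ 79.3°.

≈ 79°S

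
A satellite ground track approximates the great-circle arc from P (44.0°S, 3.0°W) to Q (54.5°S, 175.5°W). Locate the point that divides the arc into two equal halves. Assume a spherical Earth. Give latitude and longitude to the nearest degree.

Convert each endpoint to a unit vector on the sphere (x = cos φ cos λ, y = cos φ sin λ, z = sin φ).
The central angle between the endpoints is δ = arccos(p₁·p₂) ≈ 1.419 rad (81.3°).
Interpolate at f = 1/2 with slerp weights a = sin((1−f)δ)/sin δ ≈ 0.659, b = sin(fδ)/sin δ ≈ 0.659.
p = a·p₁ + b·p₂ ≈ (0.092, -0.055, -0.994); φ = arcsin(p_z) ≈ -83.86°, λ = atan2(p_y, p_x) ≈ -30.83°.

≈ (84°S, 31°W)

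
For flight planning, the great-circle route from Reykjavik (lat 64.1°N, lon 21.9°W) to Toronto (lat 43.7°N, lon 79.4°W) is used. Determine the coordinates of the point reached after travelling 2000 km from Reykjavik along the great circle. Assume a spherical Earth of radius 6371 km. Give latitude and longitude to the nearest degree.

≈ lat 58°N, lon 57°W

Write both endpoints as unit vectors p₁, p₂ with components (cos φ cos λ, cos φ sin λ, sin φ).
The central angle between the endpoints is δ = arccos(p₁·p₂) ≈ 0.658 rad (37.7°). The total great-circle distance is δ·R ≈ 0.658 × 6371 ≈ 4193 km, so the target fraction is f = 2000/4193 ≈ 0.477.
Interpolate at f ≈ 0.477 with slerp weights a = sin((1−f)δ)/sin δ ≈ 0.552, b = sin(fδ)/sin δ ≈ 0.505.
p = a·p₁ + b·p₂ ≈ (0.291, -0.449, 0.845); φ = arcsin(p_z) ≈ 57.68°, λ = atan2(p_y, p_x) ≈ -57.06°.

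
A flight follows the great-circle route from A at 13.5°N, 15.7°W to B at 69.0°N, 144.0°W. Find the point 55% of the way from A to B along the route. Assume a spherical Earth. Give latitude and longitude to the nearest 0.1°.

Write both endpoints as unit vectors p₁, p₂ with components (cos φ cos λ, cos φ sin λ, sin φ).
The central angle between the endpoints is δ = arccos(p₁·p₂) ≈ 1.569 rad (89.9°).
Interpolate at f = 0.55 with slerp weights a = sin((1−f)δ)/sin δ ≈ 0.649, b = sin(fδ)/sin δ ≈ 0.760.
p = a·p₁ + b·p₂ ≈ (0.387, -0.331, 0.861); φ = arcsin(p_z) ≈ 59.40°, λ = atan2(p_y, p_x) ≈ -40.51°.

≈ 59.4°N, 40.5°W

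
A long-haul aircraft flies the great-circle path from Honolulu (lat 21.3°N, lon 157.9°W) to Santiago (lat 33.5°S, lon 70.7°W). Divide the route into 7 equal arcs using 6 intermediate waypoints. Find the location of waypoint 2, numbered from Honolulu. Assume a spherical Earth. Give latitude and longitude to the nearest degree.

≈ lat 5°N, lon 134°W

Convert each endpoint to a unit vector on the sphere (x = cos φ cos λ, y = cos φ sin λ, z = sin φ).
The central angle between the endpoints is δ = arccos(p₁·p₂) ≈ 1.734 rad (99.4°).
Interpolate at f = 2/7 with slerp weights a = sin((1−f)δ)/sin δ ≈ 0.958, b = sin(fδ)/sin δ ≈ 0.482.
p = a·p₁ + b·p₂ ≈ (-0.694, -0.715, 0.082); φ = arcsin(p_z) ≈ 4.71°, λ = atan2(p_y, p_x) ≈ -134.15°.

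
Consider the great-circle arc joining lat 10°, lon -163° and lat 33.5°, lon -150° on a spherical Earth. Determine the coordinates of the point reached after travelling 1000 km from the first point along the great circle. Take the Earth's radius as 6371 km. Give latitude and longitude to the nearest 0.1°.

≈ lat 18.1°, lon -159.0°

Write both endpoints as unit vectors p₁, p₂ with components (cos φ cos λ, cos φ sin λ, sin φ).
The central angle between the endpoints is δ = arccos(p₁·p₂) ≈ 0.460 rad (26.4°). The total great-circle distance is δ·R ≈ 0.460 × 6371 ≈ 2931 km, so the target fraction is f = 1000/2931 ≈ 0.341.
Interpolate at f ≈ 0.341 with slerp weights a = sin((1−f)δ)/sin δ ≈ 0.672, b = sin(fδ)/sin δ ≈ 0.352.
p = a·p₁ + b·p₂ ≈ (-0.887, -0.340, 0.311); φ = arcsin(p_z) ≈ 18.12°, λ = atan2(p_y, p_x) ≈ -159.02°.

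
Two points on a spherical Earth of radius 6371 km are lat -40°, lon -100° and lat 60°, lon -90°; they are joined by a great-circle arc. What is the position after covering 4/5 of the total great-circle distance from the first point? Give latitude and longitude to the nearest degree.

Write both endpoints as unit vectors p₁, p₂ with components (cos φ cos λ, cos φ sin λ, sin φ).
The central angle between the endpoints is δ = arccos(p₁·p₂) ≈ 1.751 rad (100.3°).
Interpolate at f = 4/5 with slerp weights a = sin((1−f)δ)/sin δ ≈ 0.349, b = sin(fδ)/sin δ ≈ 1.002.
p = a·p₁ + b·p₂ ≈ (-0.046, -0.764, 0.643); φ = arcsin(p_z) ≈ 40.05°, λ = atan2(p_y, p_x) ≈ -93.47°.

≈ lat 40°, lon -93°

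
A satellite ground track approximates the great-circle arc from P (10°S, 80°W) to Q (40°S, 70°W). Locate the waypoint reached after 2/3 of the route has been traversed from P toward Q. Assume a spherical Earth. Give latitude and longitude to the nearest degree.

Convert each endpoint to a unit vector on the sphere (x = cos φ cos λ, y = cos φ sin λ, z = sin φ).
The central angle between the endpoints is δ = arccos(p₁·p₂) ≈ 0.546 rad (31.3°).
Interpolate at f = 2/3 with slerp weights a = sin((1−f)δ)/sin δ ≈ 0.349, b = sin(fδ)/sin δ ≈ 0.686.
p = a·p₁ + b·p₂ ≈ (0.239, -0.832, -0.501); φ = arcsin(p_z) ≈ -30.08°, λ = atan2(p_y, p_x) ≈ -73.95°.

≈ (30°S, 74°W)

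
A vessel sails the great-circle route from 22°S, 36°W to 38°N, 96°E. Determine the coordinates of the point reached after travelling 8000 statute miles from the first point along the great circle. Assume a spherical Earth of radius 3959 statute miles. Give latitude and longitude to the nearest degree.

≈ 38°N, 70°E

From cos δ = sin φ₁ sin φ₂ + cos φ₁ cos φ₂ cos Δλ, the central angle is δ ≈ 2.374 rad (136.0°). The total great-circle distance is δ·R ≈ 2.374 × 3959 ≈ 9398 mi, so the target fraction is f = 8000/9398 ≈ 0.851.
Interpolate at f ≈ 0.851 with slerp weights a = sin((1−f)δ)/sin δ ≈ 0.498, b = sin(fδ)/sin δ ≈ 1.297.
p = a·p₁ + b·p₂ ≈ (0.267, 0.745, 0.612); φ = arcsin(p_z) ≈ 37.71°, λ = atan2(p_y, p_x) ≈ 70.29°.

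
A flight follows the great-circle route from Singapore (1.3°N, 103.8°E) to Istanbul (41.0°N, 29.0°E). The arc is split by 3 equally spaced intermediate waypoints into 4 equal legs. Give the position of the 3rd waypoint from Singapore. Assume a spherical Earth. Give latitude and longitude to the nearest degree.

Convert each endpoint to a unit vector on the sphere (x = cos φ cos λ, y = cos φ sin λ, z = sin φ).
The central angle between the endpoints is δ = arccos(p₁·p₂) ≈ 1.356 rad (77.7°).
Interpolate at f = 3/4 with slerp weights a = sin((1−f)δ)/sin δ ≈ 0.340, b = sin(fδ)/sin δ ≈ 0.871.
p = a·p₁ + b·p₂ ≈ (0.494, 0.649, 0.579); φ = arcsin(p_z) ≈ 35.37°, λ = atan2(p_y, p_x) ≈ 52.75°.

≈ 35°N, 53°E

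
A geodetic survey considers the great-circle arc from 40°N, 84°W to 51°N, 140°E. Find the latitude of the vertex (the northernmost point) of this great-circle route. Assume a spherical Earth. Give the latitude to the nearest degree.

The great circle lies in the plane with unit normal n̂ = (p₁ × p₂)/|p₁ × p₂|.
Here n̂_z ≈ -0.339; the vertex latitude is φ_max = arccos|n̂_z| ≈ 70.2°.
Check via Clairaut: cos φ_max = |cos φ₁| · sin C = cos(40.0°)·sin(26.3°) ≈ 0.339, again giving ≈ 70.2°.

≈ 70°N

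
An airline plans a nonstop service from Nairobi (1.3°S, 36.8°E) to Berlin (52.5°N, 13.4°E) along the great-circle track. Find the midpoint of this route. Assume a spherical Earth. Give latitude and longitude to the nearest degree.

≈ (26°N, 28°E)

Convert each endpoint to a unit vector on the sphere (x = cos φ cos λ, y = cos φ sin λ, z = sin φ).
The central angle between the endpoints is δ = arccos(p₁·p₂) ≈ 1.000 rad (57.3°).
Interpolate at f = 1/2 with slerp weights a = sin((1−f)δ)/sin δ ≈ 0.570, b = sin(fδ)/sin δ ≈ 0.570.
p = a·p₁ + b·p₂ ≈ (0.793, 0.422, 0.439); φ = arcsin(p_z) ≈ 26.04°, λ = atan2(p_y, p_x) ≈ 27.98°.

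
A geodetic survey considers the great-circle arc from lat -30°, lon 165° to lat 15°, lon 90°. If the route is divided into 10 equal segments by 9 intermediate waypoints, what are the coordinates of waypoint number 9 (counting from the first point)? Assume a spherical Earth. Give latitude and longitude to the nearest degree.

The haversine formula gives a central angle δ ≈ 1.484 rad (85.0°) between the endpoints.
Interpolate at f = 9/10 with slerp weights a = sin((1−f)δ)/sin δ ≈ 0.148, b = sin(fδ)/sin δ ≈ 0.976.
p = a·p₁ + b·p₂ ≈ (-0.124, 0.976, 0.178); φ = arcsin(p_z) ≈ 10.28°, λ = atan2(p_y, p_x) ≈ 97.25°.

≈ lat 10°, lon 97°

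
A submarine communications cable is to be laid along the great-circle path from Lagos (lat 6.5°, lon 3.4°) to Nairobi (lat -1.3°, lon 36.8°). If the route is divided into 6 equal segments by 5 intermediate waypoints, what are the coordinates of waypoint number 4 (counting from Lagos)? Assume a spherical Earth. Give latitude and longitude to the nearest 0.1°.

Convert each endpoint to a unit vector on the sphere (x = cos φ cos λ, y = cos φ sin λ, z = sin φ).
The central angle between the endpoints is δ = arccos(p₁·p₂) ≈ 0.598 rad (34.2°).
Interpolate at f = 4/6 with slerp weights a = sin((1−f)δ)/sin δ ≈ 0.352, b = sin(fδ)/sin δ ≈ 0.689.
p = a·p₁ + b·p₂ ≈ (0.901, 0.434, 0.024); φ = arcsin(p_z) ≈ 1.39°, λ = atan2(p_y, p_x) ≈ 25.71°.

≈ lat 1.4°, lon 25.7°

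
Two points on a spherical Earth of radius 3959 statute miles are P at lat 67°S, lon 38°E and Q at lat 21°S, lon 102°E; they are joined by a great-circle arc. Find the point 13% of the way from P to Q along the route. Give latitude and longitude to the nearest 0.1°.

≈ lat 63.8°S, lon 55.4°E

From cos δ = sin φ₁ sin φ₂ + cos φ₁ cos φ₂ cos Δλ, the central angle is δ ≈ 1.059 rad (60.7°).
Interpolate at f = 0.13 with slerp weights a = sin((1−f)δ)/sin δ ≈ 0.913, b = sin(fδ)/sin δ ≈ 0.157.
p = a·p₁ + b·p₂ ≈ (0.251, 0.363, -0.897); φ = arcsin(p_z) ≈ -63.80°, λ = atan2(p_y, p_x) ≈ 55.40°.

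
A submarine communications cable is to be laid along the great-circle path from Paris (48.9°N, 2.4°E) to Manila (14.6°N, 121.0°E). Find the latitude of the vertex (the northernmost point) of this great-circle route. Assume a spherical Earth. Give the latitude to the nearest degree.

The great circle lies in the plane with unit normal n̂ = (p₁ × p₂)/|p₁ × p₂|.
Here n̂_z ≈ +0.562; the vertex latitude is φ_max = arccos|n̂_z| ≈ 55.8°.
Check via Clairaut: cos φ_max = |cos φ₁| · sin C = cos(48.9°)·sin(58.8°) ≈ 0.562, again giving ≈ 55.8°.

≈ 56°N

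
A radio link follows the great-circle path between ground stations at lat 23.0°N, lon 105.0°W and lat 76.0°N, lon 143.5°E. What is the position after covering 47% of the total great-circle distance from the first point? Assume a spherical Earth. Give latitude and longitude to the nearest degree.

≈ lat 56°N, lon 119°W

Convert each endpoint to a unit vector on the sphere (x = cos φ cos λ, y = cos φ sin λ, z = sin φ).
The central angle between the endpoints is δ = arccos(p₁·p₂) ≈ 1.269 rad (72.7°).
Interpolate at f = 0.47 with slerp weights a = sin((1−f)δ)/sin δ ≈ 0.652, b = sin(fδ)/sin δ ≈ 0.588.
p = a·p₁ + b·p₂ ≈ (-0.270, -0.495, 0.826); φ = arcsin(p_z) ≈ 55.66°, λ = atan2(p_y, p_x) ≈ -118.57°.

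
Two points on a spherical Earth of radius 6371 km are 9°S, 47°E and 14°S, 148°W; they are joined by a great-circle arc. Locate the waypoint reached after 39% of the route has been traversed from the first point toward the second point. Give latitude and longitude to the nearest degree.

Convert each endpoint to a unit vector on the sphere (x = cos φ cos λ, y = cos φ sin λ, z = sin φ).
The central angle between the endpoints is δ = arccos(p₁·p₂) ≈ 2.663 rad (152.6°).
Interpolate at f = 0.39 with slerp weights a = sin((1−f)δ)/sin δ ≈ 2.170, b = sin(fδ)/sin δ ≈ 1.873.
p = a·p₁ + b·p₂ ≈ (-0.079, 0.605, -0.793); φ = arcsin(p_z) ≈ -52.43°, λ = atan2(p_y, p_x) ≈ 97.47°.

≈ 52°S, 97°E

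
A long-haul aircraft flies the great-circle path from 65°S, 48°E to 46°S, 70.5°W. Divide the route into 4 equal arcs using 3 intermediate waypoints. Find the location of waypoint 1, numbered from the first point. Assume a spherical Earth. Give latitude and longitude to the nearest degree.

Write both endpoints as unit vectors p₁, p₂ with components (cos φ cos λ, cos φ sin λ, sin φ).
The central angle between the endpoints is δ = arccos(p₁·p₂) ≈ 1.033 rad (59.2°).
Interpolate at f = 1/4 with slerp weights a = sin((1−f)δ)/sin δ ≈ 0.815, b = sin(fδ)/sin δ ≈ 0.297.
p = a·p₁ + b·p₂ ≈ (0.299, 0.061, -0.952); φ = arcsin(p_z) ≈ -72.21°, λ = atan2(p_y, p_x) ≈ 11.53°.

≈ 72°S, 12°E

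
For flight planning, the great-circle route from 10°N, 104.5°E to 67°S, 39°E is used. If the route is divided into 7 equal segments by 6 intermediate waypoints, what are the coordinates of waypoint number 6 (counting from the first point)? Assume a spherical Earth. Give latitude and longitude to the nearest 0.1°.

The haversine formula gives a central angle δ ≈ 1.571 rad (90.0°) between the endpoints.
Interpolate at f = 6/7 with slerp weights a = sin((1−f)δ)/sin δ ≈ 0.223, b = sin(fδ)/sin δ ≈ 0.975.
p = a·p₁ + b·p₂ ≈ (0.241, 0.452, -0.859); φ = arcsin(p_z) ≈ -59.19°, λ = atan2(p_y, p_x) ≈ 61.91°.

≈ 59.2°S, 61.9°E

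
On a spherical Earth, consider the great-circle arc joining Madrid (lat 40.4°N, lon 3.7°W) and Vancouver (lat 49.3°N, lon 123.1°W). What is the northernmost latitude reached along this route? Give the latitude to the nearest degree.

≈ 63°N

The great circle lies in the plane with unit normal n̂ = (p₁ × p₂)/|p₁ × p₂|.
Here n̂_z ≈ -0.447; the vertex latitude is φ_max = arccos|n̂_z| ≈ 63.5°.
Check via Clairaut: cos φ_max = |cos φ₁| · sin C = cos(40.4°)·sin(35.9°) ≈ 0.447, again giving ≈ 63.5°.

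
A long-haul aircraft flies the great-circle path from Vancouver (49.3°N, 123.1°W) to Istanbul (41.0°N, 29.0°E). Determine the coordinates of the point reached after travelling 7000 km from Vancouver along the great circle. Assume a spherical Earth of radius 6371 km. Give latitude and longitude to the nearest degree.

Write both endpoints as unit vectors p₁, p₂ with components (cos φ cos λ, cos φ sin λ, sin φ).
The central angle between the endpoints is δ = arccos(p₁·p₂) ≈ 1.508 rad (86.4°). The total great-circle distance is δ·R ≈ 1.508 × 6371 ≈ 9609 km, so the target fraction is f = 7000/9609 ≈ 0.728.
Interpolate at f ≈ 0.728 with slerp weights a = sin((1−f)δ)/sin δ ≈ 0.399, b = sin(fδ)/sin δ ≈ 0.892.
p = a·p₁ + b·p₂ ≈ (0.447, 0.109, 0.888); φ = arcsin(p_z) ≈ 62.62°, λ = atan2(p_y, p_x) ≈ 13.65°.

≈ (63°N, 14°E)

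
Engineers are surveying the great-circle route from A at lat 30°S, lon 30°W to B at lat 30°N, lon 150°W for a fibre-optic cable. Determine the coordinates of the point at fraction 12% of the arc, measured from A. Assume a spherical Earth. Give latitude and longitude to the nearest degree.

≈ lat 25°S, lon 46°W

Convert each endpoint to a unit vector on the sphere (x = cos φ cos λ, y = cos φ sin λ, z = sin φ).
The central angle between the endpoints is δ = arccos(p₁·p₂) ≈ 2.246 rad (128.7°).
Interpolate at f = 0.12 with slerp weights a = sin((1−f)δ)/sin δ ≈ 1.177, b = sin(fδ)/sin δ ≈ 0.341.
p = a·p₁ + b·p₂ ≈ (0.627, -0.657, -0.418); φ = arcsin(p_z) ≈ -24.71°, λ = atan2(p_y, p_x) ≈ -46.36°.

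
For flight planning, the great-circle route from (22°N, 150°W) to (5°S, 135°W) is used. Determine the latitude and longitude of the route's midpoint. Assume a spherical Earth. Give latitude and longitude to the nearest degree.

From cos δ = sin φ₁ sin φ₂ + cos φ₁ cos φ₂ cos Δλ, the central angle is δ ≈ 0.536 rad (30.7°).
Interpolate at f = 1/2 with slerp weights a = sin((1−f)δ)/sin δ ≈ 0.519, b = sin(fδ)/sin δ ≈ 0.519.
p = a·p₁ + b·p₂ ≈ (-0.782, -0.606, 0.149); φ = arcsin(p_z) ≈ 8.57°, λ = atan2(p_y, p_x) ≈ -142.23°.

≈ (9°N, 142°W)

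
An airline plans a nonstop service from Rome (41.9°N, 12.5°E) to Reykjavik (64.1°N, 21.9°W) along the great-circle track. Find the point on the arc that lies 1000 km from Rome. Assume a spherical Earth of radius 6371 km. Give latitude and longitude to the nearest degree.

≈ (50°N, 6°E)

Convert each endpoint to a unit vector on the sphere (x = cos φ cos λ, y = cos φ sin λ, z = sin φ).
The central angle between the endpoints is δ = arccos(p₁·p₂) ≈ 0.518 rad (29.7°). The total great-circle distance is δ·R ≈ 0.518 × 6371 ≈ 3298 km, so the target fraction is f = 1000/3298 ≈ 0.303.
Interpolate at f ≈ 0.303 with slerp weights a = sin((1−f)δ)/sin δ ≈ 0.713, b = sin(fδ)/sin δ ≈ 0.316.
p = a·p₁ + b·p₂ ≈ (0.646, 0.063, 0.760); φ = arcsin(p_z) ≈ 49.51°, λ = atan2(p_y, p_x) ≈ 5.60°.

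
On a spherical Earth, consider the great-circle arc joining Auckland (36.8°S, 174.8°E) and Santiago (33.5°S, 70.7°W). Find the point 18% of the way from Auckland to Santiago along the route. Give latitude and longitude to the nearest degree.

≈ 46°S, 168°W

Write both endpoints as unit vectors p₁, p₂ with components (cos φ cos λ, cos φ sin λ, sin φ).
The central angle between the endpoints is δ = arccos(p₁·p₂) ≈ 1.517 rad (86.9°).
Interpolate at f = 0.18 with slerp weights a = sin((1−f)δ)/sin δ ≈ 0.948, b = sin(fδ)/sin δ ≈ 0.270.
p = a·p₁ + b·p₂ ≈ (-0.682, -0.144, -0.717); φ = arcsin(p_z) ≈ -45.82°, λ = atan2(p_y, p_x) ≈ -168.10°.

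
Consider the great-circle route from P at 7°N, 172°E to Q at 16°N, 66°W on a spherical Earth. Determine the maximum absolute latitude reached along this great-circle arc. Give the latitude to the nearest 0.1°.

≈ 23.4°N

The great circle lies in the plane with unit normal n̂ = (p₁ × p₂)/|p₁ × p₂|.
Here n̂_z ≈ +0.918; the vertex latitude is φ_max = arccos|n̂_z| ≈ 23.4°.
Check via Clairaut: cos φ_max = |cos φ₁| · sin C = cos(7.0°)·sin(67.6°) ≈ 0.918, again giving ≈ 23.4°.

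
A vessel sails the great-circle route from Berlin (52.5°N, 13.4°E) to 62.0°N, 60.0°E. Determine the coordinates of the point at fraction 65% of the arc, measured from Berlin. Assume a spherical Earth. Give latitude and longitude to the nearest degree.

≈ 61°N, 41°E

Convert each endpoint to a unit vector on the sphere (x = cos φ cos λ, y = cos φ sin λ, z = sin φ).
The central angle between the endpoints is δ = arccos(p₁·p₂) ≈ 0.458 rad (26.3°).
Interpolate at f = 0.65 with slerp weights a = sin((1−f)δ)/sin δ ≈ 0.361, b = sin(fδ)/sin δ ≈ 0.663.
p = a·p₁ + b·p₂ ≈ (0.370, 0.321, 0.872); φ = arcsin(p_z) ≈ 60.71°, λ = atan2(p_y, p_x) ≈ 40.95°.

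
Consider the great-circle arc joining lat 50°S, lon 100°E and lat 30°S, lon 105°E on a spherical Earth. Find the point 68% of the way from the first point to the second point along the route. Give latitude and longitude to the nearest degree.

Convert each endpoint to a unit vector on the sphere (x = cos φ cos λ, y = cos φ sin λ, z = sin φ).
The central angle between the endpoints is δ = arccos(p₁·p₂) ≈ 0.355 rad (20.4°).
Interpolate at f = 0.68 with slerp weights a = sin((1−f)δ)/sin δ ≈ 0.326, b = sin(fδ)/sin δ ≈ 0.688.
p = a·p₁ + b·p₂ ≈ (-0.191, 0.782, -0.594); φ = arcsin(p_z) ≈ -36.42°, λ = atan2(p_y, p_x) ≈ 103.70°.

≈ lat 36°S, lon 104°E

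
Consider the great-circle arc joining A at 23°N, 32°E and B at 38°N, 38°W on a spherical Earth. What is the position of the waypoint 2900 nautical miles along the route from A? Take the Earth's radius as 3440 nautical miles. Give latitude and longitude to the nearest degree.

Write both endpoints as unit vectors p₁, p₂ with components (cos φ cos λ, cos φ sin λ, sin φ).
The central angle between the endpoints is δ = arccos(p₁·p₂) ≈ 1.060 rad (60.7°). The total great-circle distance is δ·R ≈ 1.060 × 3440 ≈ 3647 nmi, so the target fraction is f = 2900/3647 ≈ 0.795.
Interpolate at f ≈ 0.795 with slerp weights a = sin((1−f)δ)/sin δ ≈ 0.247, b = sin(fδ)/sin δ ≈ 0.856.
p = a·p₁ + b·p₂ ≈ (0.724, -0.295, 0.623); φ = arcsin(p_z) ≈ 38.56°, λ = atan2(p_y, p_x) ≈ -22.14°.

≈ 39°N, 22°W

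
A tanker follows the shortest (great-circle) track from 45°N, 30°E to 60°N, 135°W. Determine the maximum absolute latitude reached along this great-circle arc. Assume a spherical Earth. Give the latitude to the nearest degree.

≈ 85°N

The great circle lies in the plane with unit normal n̂ = (p₁ × p₂)/|p₁ × p₂|.
Here n̂_z ≈ -0.095; the vertex latitude is φ_max = arccos|n̂_z| ≈ 84.5°.
Check via Clairaut: cos φ_max = |cos φ₁| · sin C = cos(45.0°)·sin(7.7°) ≈ 0.095, again giving ≈ 84.5°.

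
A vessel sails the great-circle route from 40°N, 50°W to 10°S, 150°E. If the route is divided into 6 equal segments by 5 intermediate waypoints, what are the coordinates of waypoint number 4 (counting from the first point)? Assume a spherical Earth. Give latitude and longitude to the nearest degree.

≈ 33°N, 174°E

Write both endpoints as unit vectors p₁, p₂ with components (cos φ cos λ, cos φ sin λ, sin φ).
The central angle between the endpoints is δ = arccos(p₁·p₂) ≈ 2.533 rad (145.1°).
Interpolate at f = 4/6 with slerp weights a = sin((1−f)δ)/sin δ ≈ 1.308, b = sin(fδ)/sin δ ≈ 1.737.
p = a·p₁ + b·p₂ ≈ (-0.838, 0.088, 0.539); φ = arcsin(p_z) ≈ 32.61°, λ = atan2(p_y, p_x) ≈ 174.00°.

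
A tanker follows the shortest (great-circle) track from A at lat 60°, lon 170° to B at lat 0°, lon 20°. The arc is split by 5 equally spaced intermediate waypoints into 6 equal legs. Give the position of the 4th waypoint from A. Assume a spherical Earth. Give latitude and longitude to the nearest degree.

≈ lat 37°, lon 32°

Convert each endpoint to a unit vector on the sphere (x = cos φ cos λ, y = cos φ sin λ, z = sin φ).
The central angle between the endpoints is δ = arccos(p₁·p₂) ≈ 2.019 rad (115.7°).
Interpolate at f = 4/6 with slerp weights a = sin((1−f)δ)/sin δ ≈ 0.691, b = sin(fδ)/sin δ ≈ 1.081.
p = a·p₁ + b·p₂ ≈ (0.676, 0.430, 0.599); φ = arcsin(p_z) ≈ 36.78°, λ = atan2(p_y, p_x) ≈ 32.46°.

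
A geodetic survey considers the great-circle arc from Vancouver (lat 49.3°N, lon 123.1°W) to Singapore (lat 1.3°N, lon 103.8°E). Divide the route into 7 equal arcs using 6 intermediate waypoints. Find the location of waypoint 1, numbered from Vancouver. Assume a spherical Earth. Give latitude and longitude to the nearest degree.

Write both endpoints as unit vectors p₁, p₂ with components (cos φ cos λ, cos φ sin λ, sin φ).
The central angle between the endpoints is δ = arccos(p₁·p₂) ≈ 2.013 rad (115.4°).
Interpolate at f = 1/7 with slerp weights a = sin((1−f)δ)/sin δ ≈ 1.093, b = sin(fδ)/sin δ ≈ 0.314.
p = a·p₁ + b·p₂ ≈ (-0.464, -0.292, 0.836); φ = arcsin(p_z) ≈ 56.72°, λ = atan2(p_y, p_x) ≈ -147.79°.

≈ lat 57°N, lon 148°W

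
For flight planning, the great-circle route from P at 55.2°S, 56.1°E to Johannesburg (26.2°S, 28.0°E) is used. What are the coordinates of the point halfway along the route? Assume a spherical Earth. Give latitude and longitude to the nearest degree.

≈ 42°S, 39°E

From cos δ = sin φ₁ sin φ₂ + cos φ₁ cos φ₂ cos Δλ, the central angle is δ ≈ 0.619 rad (35.5°).
Interpolate at f = 1/2 with slerp weights a = sin((1−f)δ)/sin δ ≈ 0.525, b = sin(fδ)/sin δ ≈ 0.525.
p = a·p₁ + b·p₂ ≈ (0.583, 0.470, -0.663); φ = arcsin(p_z) ≈ -41.52°, λ = atan2(p_y, p_x) ≈ 38.86°.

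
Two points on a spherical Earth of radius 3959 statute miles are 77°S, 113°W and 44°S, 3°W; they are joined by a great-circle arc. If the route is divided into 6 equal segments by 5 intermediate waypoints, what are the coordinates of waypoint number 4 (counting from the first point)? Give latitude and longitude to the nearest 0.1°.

Write both endpoints as unit vectors p₁, p₂ with components (cos φ cos λ, cos φ sin λ, sin φ).
The central angle between the endpoints is δ = arccos(p₁·p₂) ≈ 0.900 rad (51.6°).
Interpolate at f = 4/6 with slerp weights a = sin((1−f)δ)/sin δ ≈ 0.377, b = sin(fδ)/sin δ ≈ 0.721.
p = a·p₁ + b·p₂ ≈ (0.485, -0.105, -0.868); φ = arcsin(p_z) ≈ -60.27°, λ = atan2(p_y, p_x) ≈ -12.25°.

≈ 60.3°S, 12.3°W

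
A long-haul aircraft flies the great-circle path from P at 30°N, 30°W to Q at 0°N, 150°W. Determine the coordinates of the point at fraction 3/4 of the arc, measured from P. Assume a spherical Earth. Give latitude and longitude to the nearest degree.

Write both endpoints as unit vectors p₁, p₂ with components (cos φ cos λ, cos φ sin λ, sin φ).
The central angle between the endpoints is δ = arccos(p₁·p₂) ≈ 2.019 rad (115.7°).
Interpolate at f = 3/4 with slerp weights a = sin((1−f)δ)/sin δ ≈ 0.536, b = sin(fδ)/sin δ ≈ 1.108.
p = a·p₁ + b·p₂ ≈ (-0.557, -0.786, 0.268); φ = arcsin(p_z) ≈ 15.56°, λ = atan2(p_y, p_x) ≈ -125.32°.

≈ 16°N, 125°W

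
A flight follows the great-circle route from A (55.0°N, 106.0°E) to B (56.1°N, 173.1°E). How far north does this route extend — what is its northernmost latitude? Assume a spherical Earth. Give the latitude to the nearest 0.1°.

The great circle lies in the plane with unit normal n̂ = (p₁ × p₂)/|p₁ × p₂|.
Here n̂_z ≈ +0.496; the vertex latitude is φ_max = arccos|n̂_z| ≈ 60.3°.
Check via Clairaut: cos φ_max = |cos φ₁| · sin C = cos(55.0°)·sin(59.9°) ≈ 0.496, again giving ≈ 60.3°.

≈ 60.3°N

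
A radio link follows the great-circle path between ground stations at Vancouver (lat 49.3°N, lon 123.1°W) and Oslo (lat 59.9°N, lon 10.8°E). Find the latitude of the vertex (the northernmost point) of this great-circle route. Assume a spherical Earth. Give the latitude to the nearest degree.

The great circle lies in the plane with unit normal n̂ = (p₁ × p₂)/|p₁ × p₂|.
Here n̂_z ≈ +0.261; the vertex latitude is φ_max = arccos|n̂_z| ≈ 74.9°.

≈ 75°N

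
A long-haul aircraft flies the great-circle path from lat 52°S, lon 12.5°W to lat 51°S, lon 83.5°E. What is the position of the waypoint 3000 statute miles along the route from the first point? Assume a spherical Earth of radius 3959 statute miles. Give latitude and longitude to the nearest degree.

≈ lat 58°S, lon 67°E

Write both endpoints as unit vectors p₁, p₂ with components (cos φ cos λ, cos φ sin λ, sin φ).
The central angle between the endpoints is δ = arccos(p₁·p₂) ≈ 0.962 rad (55.1°). The total great-circle distance is δ·R ≈ 0.962 × 3959 ≈ 3808 mi, so the target fraction is f = 3000/3808 ≈ 0.788.
Interpolate at f ≈ 0.788 with slerp weights a = sin((1−f)δ)/sin δ ≈ 0.247, b = sin(fδ)/sin δ ≈ 0.838.
p = a·p₁ + b·p₂ ≈ (0.208, 0.491, -0.846); φ = arcsin(p_z) ≈ -57.77°, λ = atan2(p_y, p_x) ≈ 67.01°.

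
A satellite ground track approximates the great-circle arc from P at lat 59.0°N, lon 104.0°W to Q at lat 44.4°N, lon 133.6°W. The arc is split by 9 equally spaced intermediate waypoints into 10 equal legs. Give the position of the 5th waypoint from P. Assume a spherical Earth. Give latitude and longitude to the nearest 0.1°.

≈ lat 52.6°N, lon 121.3°W

The haversine formula gives a central angle δ ≈ 0.404 rad (23.1°) between the endpoints.
Interpolate at f = 5/10 with slerp weights a = sin((1−f)δ)/sin δ ≈ 0.510, b = sin(fδ)/sin δ ≈ 0.510.
p = a·p₁ + b·p₂ ≈ (-0.315, -0.519, 0.795); φ = arcsin(p_z) ≈ 52.61°, λ = atan2(p_y, p_x) ≈ -121.25°.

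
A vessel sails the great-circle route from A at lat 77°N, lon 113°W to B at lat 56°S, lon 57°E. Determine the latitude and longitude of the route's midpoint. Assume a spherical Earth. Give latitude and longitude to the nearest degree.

≈ lat 23°N, lon 50°E

From cos δ = sin φ₁ sin φ₂ + cos φ₁ cos φ₂ cos Δλ, the central angle is δ ≈ 2.770 rad (158.7°).
Interpolate at f = 1/2 with slerp weights a = sin((1−f)δ)/sin δ ≈ 2.705, b = sin(fδ)/sin δ ≈ 2.705.
p = a·p₁ + b·p₂ ≈ (0.586, 0.708, 0.393); φ = arcsin(p_z) ≈ 23.15°, λ = atan2(p_y, p_x) ≈ 50.40°.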